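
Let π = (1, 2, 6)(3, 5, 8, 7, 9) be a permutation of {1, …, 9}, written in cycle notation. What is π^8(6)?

6 lies in the 3-cycle (1, 2, 6).
Powers repeat with period 3 on this cycle, and 8 mod 3 = 2, so π^8(6) = π^2(6).
Advancing 2 steps from 6: 6 → 1 → 2.

2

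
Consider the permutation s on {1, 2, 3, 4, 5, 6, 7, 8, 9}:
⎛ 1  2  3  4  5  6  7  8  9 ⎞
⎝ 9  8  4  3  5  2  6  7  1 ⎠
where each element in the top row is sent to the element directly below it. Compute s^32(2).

Tracing 2 → 8 → … returns to 2 after 4 steps, so 2 lies in a 4-cycle (2 8 7 6).
Powers repeat with period 4 on this cycle, and 32 mod 4 = 0, so s^32(2) = s^0(2).
So s^32(2) = 2.

2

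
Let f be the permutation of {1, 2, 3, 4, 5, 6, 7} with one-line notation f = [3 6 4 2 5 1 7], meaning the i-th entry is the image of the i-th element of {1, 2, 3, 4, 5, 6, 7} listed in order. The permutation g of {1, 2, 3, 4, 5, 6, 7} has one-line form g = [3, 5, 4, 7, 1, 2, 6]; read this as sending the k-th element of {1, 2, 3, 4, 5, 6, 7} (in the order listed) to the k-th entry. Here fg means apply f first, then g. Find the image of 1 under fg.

4

First apply f: f(1) = 3, then g(3) = 4. Thus (fg)(1) = 4.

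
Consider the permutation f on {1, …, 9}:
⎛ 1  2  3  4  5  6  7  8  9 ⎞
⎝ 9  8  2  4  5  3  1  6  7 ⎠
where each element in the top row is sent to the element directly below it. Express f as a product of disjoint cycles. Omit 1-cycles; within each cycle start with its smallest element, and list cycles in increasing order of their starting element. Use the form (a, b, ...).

Start at 1 and follow images: 1 → 9 → 7 → 1, giving the cycle (1, 9, 7).
Repeating from the next unused element and collecting all non-trivial cycles gives (1, 9, 7)(2, 8, 6, 3).

(1, 9, 7)(2, 8, 6, 3)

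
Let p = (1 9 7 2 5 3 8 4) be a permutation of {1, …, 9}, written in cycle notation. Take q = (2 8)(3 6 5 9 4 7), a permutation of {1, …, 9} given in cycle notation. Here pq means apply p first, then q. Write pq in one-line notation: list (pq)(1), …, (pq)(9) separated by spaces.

For each element, apply p then q: 1 → 9 → 4; 2 → 5 → 9; 3 → 8 → 2; 4 → 1 → 1; 5 → 3 → 6; 6 → 6 → 5; 7 → 2 → 8; 8 → 4 → 7; 9 → 7 → 3.
Collecting the images, pq = [4 9 2 1 6 5 8 7 3].

4 9 2 1 6 5 8 7 3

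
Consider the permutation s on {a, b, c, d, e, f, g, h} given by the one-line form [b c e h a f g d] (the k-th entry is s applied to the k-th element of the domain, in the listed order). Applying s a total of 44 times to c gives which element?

Tracing c → e → … returns to c after 4 steps, so c lies in a 4-cycle (a b c e).
On a 4-cycle, s^4 is the identity, so s^44 = s^0 there (44 ≡ 0 mod 4).
So s^44(c) = c.

c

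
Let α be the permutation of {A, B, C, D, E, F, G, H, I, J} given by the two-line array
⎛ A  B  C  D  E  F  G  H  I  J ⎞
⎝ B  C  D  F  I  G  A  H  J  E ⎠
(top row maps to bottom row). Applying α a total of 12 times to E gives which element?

Tracing E → I → … returns to E after 3 steps, so E lies in a 3-cycle (E, I, J).
Powers repeat with period 3 on this cycle, and 12 mod 3 = 0, so α^12(E) = α^0(E).
So α^12(E) = E.

E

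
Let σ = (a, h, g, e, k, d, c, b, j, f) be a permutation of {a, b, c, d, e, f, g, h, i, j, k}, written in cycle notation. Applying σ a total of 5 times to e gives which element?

j

e lies in the 10-cycle (a, h, g, e, k, d, c, b, j, f).
Stepping 5 places around the cycle: e → k → d → c → b → j.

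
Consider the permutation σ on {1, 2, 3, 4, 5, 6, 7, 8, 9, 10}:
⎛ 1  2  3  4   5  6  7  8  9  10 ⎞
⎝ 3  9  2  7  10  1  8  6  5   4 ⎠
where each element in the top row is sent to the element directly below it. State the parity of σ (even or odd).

odd

In disjoint-cycle form the cycle lengths are 10.
A cycle is odd iff its length is even; σ has 1 even-length cycle, so sgn(σ) = (−1)^1 and σ is odd.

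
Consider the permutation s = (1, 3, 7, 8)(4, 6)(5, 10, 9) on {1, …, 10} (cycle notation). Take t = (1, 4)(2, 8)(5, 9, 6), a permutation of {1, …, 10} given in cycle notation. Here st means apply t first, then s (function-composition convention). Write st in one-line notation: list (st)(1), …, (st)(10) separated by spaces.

For each element, apply t then s: 1 → 4 → 6; 2 → 8 → 1; 3 → 3 → 7; 4 → 1 → 3; 5 → 9 → 5; 6 → 5 → 10; 7 → 7 → 8; 8 → 2 → 2; 9 → 6 → 4; 10 → 10 → 9.
Collecting the images, st = [6 1 7 3 5 10 8 2 4 9].

6 1 7 3 5 10 8 2 4 9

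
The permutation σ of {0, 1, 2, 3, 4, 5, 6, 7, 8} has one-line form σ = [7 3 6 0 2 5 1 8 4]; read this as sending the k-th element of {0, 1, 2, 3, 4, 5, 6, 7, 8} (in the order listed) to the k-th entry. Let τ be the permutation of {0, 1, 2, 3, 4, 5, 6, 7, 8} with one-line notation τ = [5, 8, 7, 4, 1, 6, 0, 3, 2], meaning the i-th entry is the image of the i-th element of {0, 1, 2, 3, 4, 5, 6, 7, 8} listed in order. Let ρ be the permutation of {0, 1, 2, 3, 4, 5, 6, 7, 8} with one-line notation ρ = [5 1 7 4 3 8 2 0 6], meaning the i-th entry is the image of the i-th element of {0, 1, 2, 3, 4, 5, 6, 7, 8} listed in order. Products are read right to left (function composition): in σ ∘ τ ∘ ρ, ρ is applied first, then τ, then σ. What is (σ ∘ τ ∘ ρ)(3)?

3

(σ ∘ τ ∘ ρ)(3) = σ(τ(ρ(3))). ρ(3) = 4, then τ(4) = 1, then σ(1) = 3, so the result is 3.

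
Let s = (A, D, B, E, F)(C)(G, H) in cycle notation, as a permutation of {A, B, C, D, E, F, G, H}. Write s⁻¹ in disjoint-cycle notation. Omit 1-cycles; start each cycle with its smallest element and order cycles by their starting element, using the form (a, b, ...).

(A, F, E, B, D)(G, H)

If s sends a → b within a cycle, s⁻¹ sends b → a; equivalently, reverse each cycle.
Reversing each cycle of s and rotating so the smallest element leads gives (A, F, E, B, D)(G, H).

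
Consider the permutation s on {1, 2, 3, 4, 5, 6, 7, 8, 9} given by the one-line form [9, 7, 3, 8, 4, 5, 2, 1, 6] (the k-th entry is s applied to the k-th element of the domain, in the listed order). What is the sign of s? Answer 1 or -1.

In disjoint-cycle form the cycle lengths are 6, 2, 1.
A cycle of length ℓ contributes ℓ−1 transpositions, so s is a product of 5 + 1 = 6 transpositions — even.

1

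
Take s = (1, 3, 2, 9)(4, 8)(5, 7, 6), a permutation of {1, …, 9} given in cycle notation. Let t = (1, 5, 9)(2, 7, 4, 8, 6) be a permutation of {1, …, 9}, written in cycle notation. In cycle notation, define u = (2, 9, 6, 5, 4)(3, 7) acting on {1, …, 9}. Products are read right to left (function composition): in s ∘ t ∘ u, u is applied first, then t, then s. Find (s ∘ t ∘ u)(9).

9

Chase 9: u(9) = 6; t(6) = 2; s(2) = 9. Hence (s ∘ t ∘ u)(9) = 9.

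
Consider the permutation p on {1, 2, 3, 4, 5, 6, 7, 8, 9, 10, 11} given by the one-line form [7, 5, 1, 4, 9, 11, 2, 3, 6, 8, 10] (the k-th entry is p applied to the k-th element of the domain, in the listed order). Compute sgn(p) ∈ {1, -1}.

In disjoint-cycle form the cycle lengths are 10, 1.
A cycle is odd iff its length is even; p has 1 even-length cycle, so sgn(p) = (−1)^1 and p is odd.

-1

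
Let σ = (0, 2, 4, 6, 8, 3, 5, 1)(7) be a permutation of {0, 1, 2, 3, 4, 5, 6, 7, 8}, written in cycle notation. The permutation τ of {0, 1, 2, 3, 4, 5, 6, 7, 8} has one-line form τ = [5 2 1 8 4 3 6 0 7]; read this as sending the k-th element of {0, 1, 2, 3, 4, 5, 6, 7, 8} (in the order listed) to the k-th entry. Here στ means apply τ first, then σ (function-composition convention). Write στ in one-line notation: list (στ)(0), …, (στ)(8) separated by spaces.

1 4 0 3 6 5 8 2 7

(στ)(x) = σ(τ(x)). Computing each image: σ(τ(0)) = σ(5) = 1, σ(τ(1)) = σ(2) = 4, σ(τ(2)) = σ(1) = 0, σ(τ(3)) = σ(8) = 3, σ(τ(4)) = σ(4) = 6, σ(τ(5)) = σ(3) = 5, σ(τ(6)) = σ(6) = 8, σ(τ(7)) = σ(0) = 2, σ(τ(8)) = σ(7) = 7.
Hence στ = [1 4 0 3 6 5 8 2 7].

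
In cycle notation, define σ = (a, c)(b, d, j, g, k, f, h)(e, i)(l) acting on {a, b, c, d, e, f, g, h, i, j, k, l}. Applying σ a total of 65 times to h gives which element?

h lies in the 7-cycle (b, d, j, g, k, f, h).
On a 7-cycle, σ^7 is the identity, so σ^65 = σ^2 there (65 ≡ 2 mod 7).
Advancing 2 steps from h: h → b → d.

d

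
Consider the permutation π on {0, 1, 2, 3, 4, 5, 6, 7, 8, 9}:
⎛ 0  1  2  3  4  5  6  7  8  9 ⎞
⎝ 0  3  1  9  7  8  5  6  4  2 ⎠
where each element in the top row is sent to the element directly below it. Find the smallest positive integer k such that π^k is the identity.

Writing π as disjoint cycles, the cycle lengths are 5, 4, 1.
Since disjoint cycles commute, ord(π) = lcm(5, 4) = 20.

20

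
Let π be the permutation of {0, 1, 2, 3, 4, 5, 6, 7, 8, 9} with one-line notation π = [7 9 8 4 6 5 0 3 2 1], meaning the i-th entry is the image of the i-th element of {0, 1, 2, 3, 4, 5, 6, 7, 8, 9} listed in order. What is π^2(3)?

Tracing 3 → 4 → … returns to 3 after 5 steps, so 3 lies in a 5-cycle (0 7 3 4 6).
Stepping 2 places around the cycle: 3 → 4 → 6.

6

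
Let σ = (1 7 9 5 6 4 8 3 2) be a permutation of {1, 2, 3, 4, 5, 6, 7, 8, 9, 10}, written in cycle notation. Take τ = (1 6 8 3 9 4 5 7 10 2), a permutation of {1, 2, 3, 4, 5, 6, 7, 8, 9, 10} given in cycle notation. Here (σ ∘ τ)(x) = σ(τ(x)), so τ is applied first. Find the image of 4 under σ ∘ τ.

τ(4) = 5, then σ(5) = 6; composing gives (σ ∘ τ)(4) = 6.

6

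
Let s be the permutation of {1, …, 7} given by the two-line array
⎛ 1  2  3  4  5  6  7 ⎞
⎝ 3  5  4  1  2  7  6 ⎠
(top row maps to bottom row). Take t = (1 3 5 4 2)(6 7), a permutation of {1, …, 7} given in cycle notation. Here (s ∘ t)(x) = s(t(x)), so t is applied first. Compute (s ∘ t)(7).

(s ∘ t)(7) = s(t(7)). t(7) = 6, then s(6) = 7. So (s ∘ t)(7) = 7.

7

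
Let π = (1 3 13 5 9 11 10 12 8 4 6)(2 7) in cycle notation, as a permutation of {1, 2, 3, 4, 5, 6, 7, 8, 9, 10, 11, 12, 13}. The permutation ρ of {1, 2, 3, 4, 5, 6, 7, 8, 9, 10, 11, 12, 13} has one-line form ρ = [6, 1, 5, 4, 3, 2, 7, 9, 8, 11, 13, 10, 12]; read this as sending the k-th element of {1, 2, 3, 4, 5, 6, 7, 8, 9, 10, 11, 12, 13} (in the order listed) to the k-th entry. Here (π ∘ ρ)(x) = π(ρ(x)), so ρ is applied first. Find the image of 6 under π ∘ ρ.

ρ(6) = 2, then π(2) = 7; composing gives (π ∘ ρ)(6) = 7.

7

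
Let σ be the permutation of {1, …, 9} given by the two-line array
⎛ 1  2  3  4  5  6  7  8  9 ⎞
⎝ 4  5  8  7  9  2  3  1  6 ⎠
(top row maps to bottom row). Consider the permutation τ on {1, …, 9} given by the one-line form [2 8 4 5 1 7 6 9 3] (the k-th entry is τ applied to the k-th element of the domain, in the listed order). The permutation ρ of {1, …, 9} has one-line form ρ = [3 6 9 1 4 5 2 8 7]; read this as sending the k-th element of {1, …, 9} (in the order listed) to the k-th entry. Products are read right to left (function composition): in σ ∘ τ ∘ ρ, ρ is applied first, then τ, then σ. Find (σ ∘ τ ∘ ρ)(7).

1

Apply the permutations in order: ρ(7) = 2, then τ(2) = 8, then σ(8) = 1. So (σ ∘ τ ∘ ρ)(7) = 1.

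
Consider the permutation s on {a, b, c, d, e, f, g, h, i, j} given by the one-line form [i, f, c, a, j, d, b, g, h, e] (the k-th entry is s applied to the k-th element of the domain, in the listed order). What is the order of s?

14

The disjoint-cycle form of s has cycle lengths 7, 2, 1.
Since disjoint cycles commute, ord(s) = lcm(7, 2) = 14.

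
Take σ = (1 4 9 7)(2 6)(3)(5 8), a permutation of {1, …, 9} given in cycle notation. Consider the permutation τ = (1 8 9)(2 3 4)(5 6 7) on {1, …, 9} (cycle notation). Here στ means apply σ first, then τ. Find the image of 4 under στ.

σ(4) = 9, then τ(9) = 1; composing gives (στ)(4) = 1.

1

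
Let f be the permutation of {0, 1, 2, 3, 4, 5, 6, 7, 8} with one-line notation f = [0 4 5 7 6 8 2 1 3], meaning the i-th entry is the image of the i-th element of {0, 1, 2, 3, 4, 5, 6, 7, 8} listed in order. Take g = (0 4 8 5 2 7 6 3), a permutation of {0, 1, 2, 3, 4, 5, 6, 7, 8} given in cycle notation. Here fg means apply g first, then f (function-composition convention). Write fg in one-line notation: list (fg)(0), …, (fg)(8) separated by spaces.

6 4 1 0 3 5 7 2 8

(fg)(x) = f(g(x)). Computing each image: f(g(0)) = f(4) = 6, f(g(1)) = f(1) = 4, f(g(2)) = f(7) = 1, f(g(3)) = f(0) = 0, f(g(4)) = f(8) = 3, f(g(5)) = f(2) = 5, f(g(6)) = f(3) = 7, f(g(7)) = f(6) = 2, f(g(8)) = f(5) = 8.
Hence fg = [6 4 1 0 3 5 7 2 8].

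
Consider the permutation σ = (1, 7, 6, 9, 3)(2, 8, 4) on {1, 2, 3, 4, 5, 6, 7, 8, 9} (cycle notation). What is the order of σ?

The cycle type of σ is (5, 3, 1).
The order is lcm(5, 3) = 15.

15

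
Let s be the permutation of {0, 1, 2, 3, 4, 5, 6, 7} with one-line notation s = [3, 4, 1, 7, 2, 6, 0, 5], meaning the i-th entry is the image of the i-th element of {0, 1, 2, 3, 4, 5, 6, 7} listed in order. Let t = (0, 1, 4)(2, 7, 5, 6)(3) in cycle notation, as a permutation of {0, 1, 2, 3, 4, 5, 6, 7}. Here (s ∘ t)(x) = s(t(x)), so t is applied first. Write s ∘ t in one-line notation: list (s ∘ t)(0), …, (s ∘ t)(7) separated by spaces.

4 2 5 7 3 0 1 6

For each element, apply t then s: 0 → 1 → 4; 1 → 4 → 2; 2 → 7 → 5; 3 → 3 → 7; 4 → 0 → 3; 5 → 6 → 0; 6 → 2 → 1; 7 → 5 → 6.
So s ∘ t in one-line form is 4 2 5 7 3 0 1 6.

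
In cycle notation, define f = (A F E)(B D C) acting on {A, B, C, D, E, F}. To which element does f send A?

F

In the cycle (A F E), A is followed by F, so f(A) = F.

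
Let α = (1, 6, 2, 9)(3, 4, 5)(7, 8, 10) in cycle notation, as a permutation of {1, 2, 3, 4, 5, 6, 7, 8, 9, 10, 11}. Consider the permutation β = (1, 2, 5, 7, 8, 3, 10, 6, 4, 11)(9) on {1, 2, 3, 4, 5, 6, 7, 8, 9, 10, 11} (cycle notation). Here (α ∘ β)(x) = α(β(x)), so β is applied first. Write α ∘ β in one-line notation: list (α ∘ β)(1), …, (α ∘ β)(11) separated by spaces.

For each element, apply β then α: 1 → 2 → 9; 2 → 5 → 3; 3 → 10 → 7; 4 → 11 → 11; 5 → 7 → 8; 6 → 4 → 5; 7 → 8 → 10; 8 → 3 → 4; 9 → 9 → 1; 10 → 6 → 2; 11 → 1 → 6.
So α ∘ β in one-line form is 9 3 7 11 8 5 10 4 1 2 6.

9 3 7 11 8 5 10 4 1 2 6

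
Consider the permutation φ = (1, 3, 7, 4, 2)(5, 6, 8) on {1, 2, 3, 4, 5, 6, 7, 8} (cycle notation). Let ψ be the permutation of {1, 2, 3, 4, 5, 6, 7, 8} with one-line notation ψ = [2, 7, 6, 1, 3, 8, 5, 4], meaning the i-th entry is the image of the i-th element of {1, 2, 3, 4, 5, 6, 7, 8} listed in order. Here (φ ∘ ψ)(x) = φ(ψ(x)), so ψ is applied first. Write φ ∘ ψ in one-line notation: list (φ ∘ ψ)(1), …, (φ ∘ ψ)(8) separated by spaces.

1 4 8 3 7 5 6 2

(φ ∘ ψ)(x) = φ(ψ(x)). Computing each image: φ(ψ(1)) = φ(2) = 1, φ(ψ(2)) = φ(7) = 4, φ(ψ(3)) = φ(6) = 8, φ(ψ(4)) = φ(1) = 3, φ(ψ(5)) = φ(3) = 7, φ(ψ(6)) = φ(8) = 5, φ(ψ(7)) = φ(5) = 6, φ(ψ(8)) = φ(4) = 2.
Hence φ ∘ ψ = [1 4 8 3 7 5 6 2].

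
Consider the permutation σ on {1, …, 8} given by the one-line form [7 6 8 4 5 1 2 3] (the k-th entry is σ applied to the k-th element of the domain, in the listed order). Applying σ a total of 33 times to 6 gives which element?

Tracing 6 → 1 → … returns to 6 after 4 steps, so 6 lies in a 4-cycle (1, 7, 2, 6).
Since the cycle has length 4, σ^33 acts on it the same as σ^1 (33 mod 4 = 1).
Stepping 1 place around the cycle: 6 → 1.

1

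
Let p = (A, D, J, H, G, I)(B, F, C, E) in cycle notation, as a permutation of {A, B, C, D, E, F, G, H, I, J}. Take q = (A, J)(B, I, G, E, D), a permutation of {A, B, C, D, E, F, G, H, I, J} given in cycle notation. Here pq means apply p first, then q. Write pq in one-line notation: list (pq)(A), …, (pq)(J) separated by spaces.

B F D A I C G E J H

Chase each element through p then q: A → D → B; B → F → F; C → E → D; D → J → A; E → B → I; F → C → C; G → I → G; H → G → E; I → A → J; J → H → H.
Collecting the images, pq = [B F D A I C G E J H].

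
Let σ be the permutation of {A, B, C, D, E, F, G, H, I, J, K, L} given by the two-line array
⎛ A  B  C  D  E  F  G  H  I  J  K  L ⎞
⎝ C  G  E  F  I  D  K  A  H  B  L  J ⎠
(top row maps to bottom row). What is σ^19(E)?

C

Tracing E → I → … returns to E after 5 steps, so E lies in a 5-cycle (A, C, E, I, H).
Powers repeat with period 5 on this cycle, and 19 mod 5 = 4, so σ^19(E) = σ^4(E).
Advancing 4 steps from E: E → I → H → A → C.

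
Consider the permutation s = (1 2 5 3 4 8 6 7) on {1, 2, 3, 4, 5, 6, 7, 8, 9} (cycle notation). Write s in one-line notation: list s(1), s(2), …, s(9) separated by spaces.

2 5 4 8 3 7 1 6 9

Reading each image from the cycles: 1→2, 2→5, 3→4, 4→8, 5→3, 6→7, 7→1, 8→6, 9→9.
Listing these in domain order gives 2 5 4 8 3 7 1 6 9.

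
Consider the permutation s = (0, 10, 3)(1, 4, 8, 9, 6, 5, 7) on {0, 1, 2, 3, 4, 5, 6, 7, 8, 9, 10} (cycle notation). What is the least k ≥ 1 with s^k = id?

21

The cycle type of s is (7, 3, 1).
The order of s is the least common multiple of its cycle lengths: lcm(7, 3) = 21.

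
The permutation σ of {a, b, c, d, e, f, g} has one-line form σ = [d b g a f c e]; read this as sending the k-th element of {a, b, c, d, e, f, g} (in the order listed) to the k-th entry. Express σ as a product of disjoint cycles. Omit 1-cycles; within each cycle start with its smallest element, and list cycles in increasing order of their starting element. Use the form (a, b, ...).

(a, d)(c, g, e, f)

Iterating σ from a gives a → d → a; that is the 2-cycle (a, d).
Continuing from each remaining unvisited element yields (a, d)(c, g, e, f).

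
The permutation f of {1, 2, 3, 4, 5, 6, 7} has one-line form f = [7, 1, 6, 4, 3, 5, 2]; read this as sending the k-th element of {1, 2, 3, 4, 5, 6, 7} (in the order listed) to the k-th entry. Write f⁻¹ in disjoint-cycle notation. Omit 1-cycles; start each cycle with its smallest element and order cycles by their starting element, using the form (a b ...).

(1 2 7)(3 5 6)

The cycle decomposition of f is (1 7 2)(3 6 5).
The inverse reverses every cycle; in canonical form, f⁻¹ = (1 2 7)(3 5 6).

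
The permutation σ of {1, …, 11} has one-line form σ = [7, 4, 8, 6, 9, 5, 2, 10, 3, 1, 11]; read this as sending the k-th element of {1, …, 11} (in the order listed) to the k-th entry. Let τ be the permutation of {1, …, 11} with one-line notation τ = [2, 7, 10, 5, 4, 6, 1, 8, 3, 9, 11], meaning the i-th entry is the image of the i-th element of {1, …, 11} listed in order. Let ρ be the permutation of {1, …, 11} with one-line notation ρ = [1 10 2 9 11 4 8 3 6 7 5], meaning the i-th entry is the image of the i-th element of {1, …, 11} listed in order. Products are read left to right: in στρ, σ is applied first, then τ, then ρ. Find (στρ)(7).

Chase 7: σ(7) = 2; τ(2) = 7; ρ(7) = 8. Hence (στρ)(7) = 8.

8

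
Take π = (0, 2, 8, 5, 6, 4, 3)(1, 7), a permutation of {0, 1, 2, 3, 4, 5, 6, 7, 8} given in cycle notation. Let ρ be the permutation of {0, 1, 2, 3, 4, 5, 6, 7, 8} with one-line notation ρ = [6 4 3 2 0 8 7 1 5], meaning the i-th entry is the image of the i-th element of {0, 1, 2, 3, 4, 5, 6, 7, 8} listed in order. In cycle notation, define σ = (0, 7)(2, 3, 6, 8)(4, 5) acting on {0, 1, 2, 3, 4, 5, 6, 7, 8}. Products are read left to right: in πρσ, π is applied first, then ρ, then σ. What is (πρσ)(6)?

Chase 6: π(6) = 4; ρ(4) = 0; σ(0) = 7. Hence (πρσ)(6) = 7.

7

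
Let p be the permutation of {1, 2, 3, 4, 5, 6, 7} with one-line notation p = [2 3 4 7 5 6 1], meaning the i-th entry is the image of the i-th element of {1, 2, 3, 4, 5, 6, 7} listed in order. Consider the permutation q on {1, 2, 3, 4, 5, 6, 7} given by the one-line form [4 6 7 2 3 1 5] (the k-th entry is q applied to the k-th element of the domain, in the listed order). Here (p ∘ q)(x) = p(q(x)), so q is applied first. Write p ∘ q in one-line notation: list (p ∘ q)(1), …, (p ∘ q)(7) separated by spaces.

Chase each element through q then p: 1 → 4 → 7; 2 → 6 → 6; 3 → 7 → 1; 4 → 2 → 3; 5 → 3 → 4; 6 → 1 → 2; 7 → 5 → 5.
So p ∘ q in one-line form is 7 6 1 3 4 2 5.

7 6 1 3 4 2 5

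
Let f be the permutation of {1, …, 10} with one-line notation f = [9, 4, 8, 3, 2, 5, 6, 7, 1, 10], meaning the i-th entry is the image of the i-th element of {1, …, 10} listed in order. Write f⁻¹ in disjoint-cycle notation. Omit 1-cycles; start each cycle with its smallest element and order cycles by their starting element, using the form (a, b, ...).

(1, 9)(2, 5, 6, 7, 8, 3, 4)

The cycle decomposition of f is (1, 9)(2, 4, 3, 8, 7, 6, 5).
Reversing each cycle (and rotating so the smallest element leads) gives f⁻¹ = (1, 9)(2, 5, 6, 7, 8, 3, 4).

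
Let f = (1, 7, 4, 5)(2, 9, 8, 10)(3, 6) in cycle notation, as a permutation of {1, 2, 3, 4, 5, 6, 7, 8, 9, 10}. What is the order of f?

4

The disjoint cycles have lengths 4, 4, 2.
Since disjoint cycles commute, ord(f) = lcm(4, 4, 2) = 4.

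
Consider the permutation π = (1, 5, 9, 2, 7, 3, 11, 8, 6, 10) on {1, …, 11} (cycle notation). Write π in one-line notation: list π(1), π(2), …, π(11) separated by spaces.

5 7 11 4 9 10 3 6 2 1 8

Image by image: 1↦5, 2↦7, 3↦11, 4↦4, 5↦9, 6↦10, 7↦3, 8↦6, 9↦2, 10↦1, 11↦8.
So the one-line form is 5 7 11 4 9 10 3 6 2 1 8.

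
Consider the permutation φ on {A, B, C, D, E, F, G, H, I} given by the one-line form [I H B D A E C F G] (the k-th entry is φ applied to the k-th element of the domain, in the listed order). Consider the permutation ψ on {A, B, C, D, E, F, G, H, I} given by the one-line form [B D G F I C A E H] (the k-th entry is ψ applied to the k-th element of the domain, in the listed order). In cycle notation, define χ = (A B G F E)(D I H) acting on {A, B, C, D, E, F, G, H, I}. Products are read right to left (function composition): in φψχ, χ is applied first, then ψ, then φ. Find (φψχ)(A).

Chase A: χ(A) = B; ψ(B) = D; φ(D) = D. Hence (φψχ)(A) = D.

D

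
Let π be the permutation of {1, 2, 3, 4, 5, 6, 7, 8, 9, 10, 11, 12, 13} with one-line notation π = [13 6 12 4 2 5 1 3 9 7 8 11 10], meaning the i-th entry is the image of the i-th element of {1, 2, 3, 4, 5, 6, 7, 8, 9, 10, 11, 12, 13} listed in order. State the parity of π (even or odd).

In disjoint-cycle form the cycle lengths are 4, 4, 3, 1, 1.
A cycle of length ℓ contributes ℓ−1 transpositions, so π is a product of 3 + 3 + 2 = 8 transpositions — even.

even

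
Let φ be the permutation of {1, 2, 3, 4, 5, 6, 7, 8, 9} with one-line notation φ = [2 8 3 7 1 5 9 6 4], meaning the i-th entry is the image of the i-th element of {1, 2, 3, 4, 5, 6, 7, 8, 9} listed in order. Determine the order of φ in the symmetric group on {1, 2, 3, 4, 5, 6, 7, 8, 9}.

15

Decomposing into disjoint cycles gives cycle lengths 5, 3, 1.
Since disjoint cycles commute, ord(φ) = lcm(5, 3) = 15.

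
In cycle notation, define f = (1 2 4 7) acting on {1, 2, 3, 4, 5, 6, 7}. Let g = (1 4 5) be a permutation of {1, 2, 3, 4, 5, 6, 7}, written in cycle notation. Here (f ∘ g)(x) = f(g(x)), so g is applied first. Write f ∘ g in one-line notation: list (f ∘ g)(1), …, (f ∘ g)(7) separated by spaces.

7 4 3 5 2 6 1

Chase each element through g then f: 1 → 4 → 7; 2 → 2 → 4; 3 → 3 → 3; 4 → 5 → 5; 5 → 1 → 2; 6 → 6 → 6; 7 → 7 → 1.
Collecting the images, f ∘ g = [7 4 3 5 2 6 1].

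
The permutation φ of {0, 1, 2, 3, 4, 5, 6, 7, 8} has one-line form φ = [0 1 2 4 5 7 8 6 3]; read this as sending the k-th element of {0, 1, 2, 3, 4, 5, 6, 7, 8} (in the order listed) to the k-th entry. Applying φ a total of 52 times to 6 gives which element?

5

Tracing 6 → 8 → … returns to 6 after 6 steps, so 6 lies in a 6-cycle (3 4 5 7 6 8).
On a 6-cycle, φ^6 is the identity, so φ^52 = φ^4 there (52 ≡ 4 mod 6).
Advancing 4 steps from 6: 6 → 8 → 3 → 4 → 5.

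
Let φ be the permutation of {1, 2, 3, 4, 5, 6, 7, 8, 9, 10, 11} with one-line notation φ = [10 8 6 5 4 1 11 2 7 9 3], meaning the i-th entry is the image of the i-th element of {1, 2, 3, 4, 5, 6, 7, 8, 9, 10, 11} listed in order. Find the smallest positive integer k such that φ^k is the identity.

14

Decomposing into disjoint cycles gives cycle lengths 7, 2, 2.
The order of φ is the least common multiple of its cycle lengths: lcm(7, 2, 2) = 14.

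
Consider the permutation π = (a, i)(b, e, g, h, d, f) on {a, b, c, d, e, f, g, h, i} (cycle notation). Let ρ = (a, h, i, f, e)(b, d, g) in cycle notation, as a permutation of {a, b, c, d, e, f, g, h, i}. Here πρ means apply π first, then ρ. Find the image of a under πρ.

π(a) = i, then ρ(i) = f; composing gives (πρ)(a) = f.

f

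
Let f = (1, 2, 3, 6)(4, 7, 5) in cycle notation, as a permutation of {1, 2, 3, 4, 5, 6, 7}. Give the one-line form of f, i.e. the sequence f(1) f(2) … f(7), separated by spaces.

Each element maps to the next entry in its cycle (wrapping to the front): 1↦2, 2↦3, 3↦6, 4↦7, 5↦4, 6↦1, 7↦5.
So the one-line form is 2 3 6 7 4 1 5.

2 3 6 7 4 1 5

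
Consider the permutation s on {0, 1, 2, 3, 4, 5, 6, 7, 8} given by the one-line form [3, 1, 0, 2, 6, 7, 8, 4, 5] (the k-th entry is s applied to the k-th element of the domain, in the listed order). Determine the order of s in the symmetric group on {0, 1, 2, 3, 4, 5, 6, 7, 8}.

15

Writing s as disjoint cycles, the cycle lengths are 5, 3, 1.
The order is lcm(5, 3) = 15.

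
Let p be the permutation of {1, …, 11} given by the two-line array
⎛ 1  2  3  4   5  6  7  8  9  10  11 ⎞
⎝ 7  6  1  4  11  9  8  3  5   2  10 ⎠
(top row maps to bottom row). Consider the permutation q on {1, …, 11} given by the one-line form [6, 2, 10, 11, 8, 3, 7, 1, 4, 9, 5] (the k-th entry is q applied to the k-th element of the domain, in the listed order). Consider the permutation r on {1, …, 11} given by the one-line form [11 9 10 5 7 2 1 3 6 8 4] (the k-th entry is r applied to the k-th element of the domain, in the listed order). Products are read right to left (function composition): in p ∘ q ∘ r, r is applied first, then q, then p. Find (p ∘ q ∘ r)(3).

5

(p ∘ q ∘ r)(3) = p(q(r(3))). r(3) = 10, then q(10) = 9, then p(9) = 5, so the result is 5.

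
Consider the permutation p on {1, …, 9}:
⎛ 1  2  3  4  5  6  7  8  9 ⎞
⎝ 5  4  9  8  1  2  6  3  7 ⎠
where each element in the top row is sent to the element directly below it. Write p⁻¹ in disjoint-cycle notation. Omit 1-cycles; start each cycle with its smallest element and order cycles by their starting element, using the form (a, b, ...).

The cycle decomposition of p is (1, 5)(2, 4, 8, 3, 9, 7, 6).
The inverse reverses every cycle; in canonical form, p⁻¹ = (1, 5)(2, 6, 7, 9, 3, 8, 4).

(1, 5)(2, 6, 7, 9, 3, 8, 4)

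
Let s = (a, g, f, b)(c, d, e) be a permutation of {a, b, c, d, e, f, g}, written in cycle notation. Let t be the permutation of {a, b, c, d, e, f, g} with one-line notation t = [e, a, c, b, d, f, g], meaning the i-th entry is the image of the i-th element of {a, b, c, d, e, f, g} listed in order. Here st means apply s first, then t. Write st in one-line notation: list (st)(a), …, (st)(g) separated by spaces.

g e b d c a f

For each element, apply s then t: a → g → g; b → a → e; c → d → b; d → e → d; e → c → c; f → b → a; g → f → f.
Collecting the images, st = [g e b d c a f].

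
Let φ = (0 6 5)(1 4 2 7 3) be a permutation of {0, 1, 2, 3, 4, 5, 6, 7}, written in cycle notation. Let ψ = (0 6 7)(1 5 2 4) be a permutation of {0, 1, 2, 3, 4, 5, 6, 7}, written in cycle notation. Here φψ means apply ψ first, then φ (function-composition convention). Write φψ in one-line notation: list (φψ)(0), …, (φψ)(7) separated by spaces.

For each element, apply ψ then φ: 0 → 6 → 5; 1 → 5 → 0; 2 → 4 → 2; 3 → 3 → 1; 4 → 1 → 4; 5 → 2 → 7; 6 → 7 → 3; 7 → 0 → 6.
Collecting the images, φψ = [5 0 2 1 4 7 3 6].

5 0 2 1 4 7 3 6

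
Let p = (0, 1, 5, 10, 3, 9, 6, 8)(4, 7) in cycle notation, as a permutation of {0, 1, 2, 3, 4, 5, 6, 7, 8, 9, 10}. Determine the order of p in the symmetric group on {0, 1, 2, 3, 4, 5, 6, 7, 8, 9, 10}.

The disjoint cycles have lengths 8, 2, 1.
The order of p is the least common multiple of its cycle lengths: lcm(8, 2) = 8.

8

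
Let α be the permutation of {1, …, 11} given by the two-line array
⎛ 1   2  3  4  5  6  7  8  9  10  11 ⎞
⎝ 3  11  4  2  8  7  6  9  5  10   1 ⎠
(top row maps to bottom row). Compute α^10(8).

9

Tracing 8 → 9 → … returns to 8 after 3 steps, so 8 lies in a 3-cycle (5, 8, 9).
Since the cycle has length 3, α^10 acts on it the same as α^1 (10 mod 3 = 1).
Advancing 1 step from 8: 8 → 9.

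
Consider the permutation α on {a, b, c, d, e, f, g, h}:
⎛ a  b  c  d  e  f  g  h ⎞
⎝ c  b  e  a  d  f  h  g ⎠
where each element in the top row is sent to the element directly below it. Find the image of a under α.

The entry below a in the array is c, so α(a) = c.

c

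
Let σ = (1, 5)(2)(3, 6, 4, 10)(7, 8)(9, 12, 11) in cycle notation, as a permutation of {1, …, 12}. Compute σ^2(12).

9

12 lies in the 3-cycle (9, 12, 11).
Stepping 2 places around the cycle: 12 → 11 → 9.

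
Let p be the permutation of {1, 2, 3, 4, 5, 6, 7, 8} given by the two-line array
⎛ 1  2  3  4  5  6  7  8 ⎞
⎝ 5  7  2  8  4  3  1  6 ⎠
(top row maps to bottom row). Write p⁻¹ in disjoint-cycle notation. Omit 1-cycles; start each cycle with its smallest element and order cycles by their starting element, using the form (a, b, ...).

(1, 7, 2, 3, 6, 8, 4, 5)

First write p in disjoint cycles: (1, 5, 4, 8, 6, 3, 2, 7).
Reversing each cycle (and rotating so the smallest element leads) gives p⁻¹ = (1, 7, 2, 3, 6, 8, 4, 5).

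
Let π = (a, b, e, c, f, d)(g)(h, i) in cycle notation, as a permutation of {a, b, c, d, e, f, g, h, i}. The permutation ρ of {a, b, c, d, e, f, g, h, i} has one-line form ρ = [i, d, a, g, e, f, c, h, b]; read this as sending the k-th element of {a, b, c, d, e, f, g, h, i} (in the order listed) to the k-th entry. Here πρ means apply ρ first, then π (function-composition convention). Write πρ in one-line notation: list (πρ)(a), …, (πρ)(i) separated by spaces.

h a b g c d f i e

For each element, apply ρ then π: a → i → h; b → d → a; c → a → b; d → g → g; e → e → c; f → f → d; g → c → f; h → h → i; i → b → e.
Collecting the images, πρ = [h a b g c d f i e].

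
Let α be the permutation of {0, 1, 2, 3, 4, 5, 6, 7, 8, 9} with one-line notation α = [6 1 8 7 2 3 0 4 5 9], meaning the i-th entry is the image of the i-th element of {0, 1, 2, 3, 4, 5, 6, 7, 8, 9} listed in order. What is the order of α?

The disjoint-cycle form of α has cycle lengths 6, 2, 1, 1.
Since disjoint cycles commute, ord(α) = lcm(6, 2) = 6.

6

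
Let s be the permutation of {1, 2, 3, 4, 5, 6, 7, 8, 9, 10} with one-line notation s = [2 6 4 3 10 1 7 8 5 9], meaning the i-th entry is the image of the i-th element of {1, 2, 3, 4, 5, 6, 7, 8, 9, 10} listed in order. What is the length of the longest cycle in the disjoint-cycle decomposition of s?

3

Decomposing into disjoint cycles gives (1 2 6)(3 4)(5 10 9); the longest has length 3.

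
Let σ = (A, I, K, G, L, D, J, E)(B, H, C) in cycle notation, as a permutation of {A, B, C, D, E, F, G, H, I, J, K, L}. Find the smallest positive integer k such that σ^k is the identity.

The disjoint cycles have lengths 8, 3, 1.
The order is lcm(8, 3) = 24.

24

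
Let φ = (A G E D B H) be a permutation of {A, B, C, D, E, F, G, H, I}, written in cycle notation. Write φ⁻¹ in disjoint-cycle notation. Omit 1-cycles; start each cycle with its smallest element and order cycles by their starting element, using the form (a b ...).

(A H B D E G)

If φ sends a → b within a cycle, φ⁻¹ sends b → a; equivalently, reverse each cycle.
Reversing each cycle of φ and rotating so the smallest element leads gives (A H B D E G).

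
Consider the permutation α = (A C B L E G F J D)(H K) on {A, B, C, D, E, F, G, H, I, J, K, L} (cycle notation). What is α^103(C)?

G

C lies in the 9-cycle (A C B L E G F J D).
Powers repeat with period 9 on this cycle, and 103 mod 9 = 4, so α^103(C) = α^4(C).
Stepping 4 places around the cycle: C → B → L → E → G.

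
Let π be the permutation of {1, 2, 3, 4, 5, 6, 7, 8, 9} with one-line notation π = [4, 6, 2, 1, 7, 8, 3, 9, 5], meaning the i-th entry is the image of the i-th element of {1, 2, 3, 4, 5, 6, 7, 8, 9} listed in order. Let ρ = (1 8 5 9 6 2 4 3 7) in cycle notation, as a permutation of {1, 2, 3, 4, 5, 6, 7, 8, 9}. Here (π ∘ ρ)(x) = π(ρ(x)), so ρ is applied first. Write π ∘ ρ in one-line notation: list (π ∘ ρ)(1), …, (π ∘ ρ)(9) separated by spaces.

Chase each element through ρ then π: 1 → 8 → 9; 2 → 4 → 1; 3 → 7 → 3; 4 → 3 → 2; 5 → 9 → 5; 6 → 2 → 6; 7 → 1 → 4; 8 → 5 → 7; 9 → 6 → 8.
So π ∘ ρ in one-line form is 9 1 3 2 5 6 4 7 8.

9 1 3 2 5 6 4 7 8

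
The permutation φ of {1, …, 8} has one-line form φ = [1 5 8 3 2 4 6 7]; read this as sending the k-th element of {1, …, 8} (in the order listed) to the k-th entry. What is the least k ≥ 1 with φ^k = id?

Decomposing into disjoint cycles gives cycle lengths 5, 2, 1.
The order of φ is the least common multiple of its cycle lengths: lcm(5, 2) = 10.

10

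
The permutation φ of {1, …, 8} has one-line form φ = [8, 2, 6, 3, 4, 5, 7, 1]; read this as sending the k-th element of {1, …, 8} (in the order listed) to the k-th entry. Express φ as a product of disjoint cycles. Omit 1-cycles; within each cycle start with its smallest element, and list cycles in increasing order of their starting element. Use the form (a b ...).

(1 8)(3 6 5 4)

From 1: 1 → 8 → 1, closing the cycle (1 8).
Continuing from each remaining unvisited element yields (1 8)(3 6 5 4).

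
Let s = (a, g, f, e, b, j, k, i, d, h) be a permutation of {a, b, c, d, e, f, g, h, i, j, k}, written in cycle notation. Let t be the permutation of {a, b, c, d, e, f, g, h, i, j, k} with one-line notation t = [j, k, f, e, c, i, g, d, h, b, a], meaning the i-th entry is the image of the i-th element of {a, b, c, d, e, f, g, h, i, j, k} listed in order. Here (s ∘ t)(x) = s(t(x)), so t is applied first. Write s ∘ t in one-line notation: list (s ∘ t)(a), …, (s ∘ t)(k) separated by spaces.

k i e b c d f h a j g

For each element, apply t then s: a → j → k; b → k → i; c → f → e; d → e → b; e → c → c; f → i → d; g → g → f; h → d → h; i → h → a; j → b → j; k → a → g.
So s ∘ t in one-line form is k i e b c d f h a j g.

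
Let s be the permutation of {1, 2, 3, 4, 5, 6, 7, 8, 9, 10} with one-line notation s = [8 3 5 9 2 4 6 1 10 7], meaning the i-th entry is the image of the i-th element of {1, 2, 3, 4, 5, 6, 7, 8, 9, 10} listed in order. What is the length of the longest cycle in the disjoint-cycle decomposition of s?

Decomposing into disjoint cycles gives (1, 8)(2, 3, 5)(4, 9, 10, 7, 6); the longest has length 5.

5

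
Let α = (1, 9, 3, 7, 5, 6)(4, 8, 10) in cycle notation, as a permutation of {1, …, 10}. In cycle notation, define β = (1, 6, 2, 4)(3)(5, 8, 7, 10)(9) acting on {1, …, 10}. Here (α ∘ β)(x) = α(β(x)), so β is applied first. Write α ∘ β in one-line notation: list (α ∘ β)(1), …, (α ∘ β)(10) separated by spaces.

1 8 7 9 10 2 4 5 3 6

(α ∘ β)(x) = α(β(x)). Computing each image: α(β(1)) = α(6) = 1, α(β(2)) = α(4) = 8, α(β(3)) = α(3) = 7, α(β(4)) = α(1) = 9, α(β(5)) = α(8) = 10, α(β(6)) = α(2) = 2, α(β(7)) = α(10) = 4, α(β(8)) = α(7) = 5, α(β(9)) = α(9) = 3, α(β(10)) = α(5) = 6.
Hence α ∘ β = [1 8 7 9 10 2 4 5 3 6].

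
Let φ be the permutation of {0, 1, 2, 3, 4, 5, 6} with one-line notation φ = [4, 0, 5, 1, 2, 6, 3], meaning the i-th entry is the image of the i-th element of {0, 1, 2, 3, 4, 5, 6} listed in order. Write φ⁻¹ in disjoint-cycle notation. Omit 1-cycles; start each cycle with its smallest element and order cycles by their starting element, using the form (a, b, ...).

The cycle decomposition of φ is (0, 4, 2, 5, 6, 3, 1).
The inverse reverses every cycle; in canonical form, φ⁻¹ = (0, 1, 3, 6, 5, 2, 4).

(0, 1, 3, 6, 5, 2, 4)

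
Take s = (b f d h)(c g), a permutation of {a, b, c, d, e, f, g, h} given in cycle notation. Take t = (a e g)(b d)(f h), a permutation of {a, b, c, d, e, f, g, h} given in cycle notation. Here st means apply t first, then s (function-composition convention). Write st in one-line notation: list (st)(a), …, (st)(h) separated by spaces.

e h g f c b a d

(st)(x) = s(t(x)). Computing each image: s(t(a)) = s(e) = e, s(t(b)) = s(d) = h, s(t(c)) = s(c) = g, s(t(d)) = s(b) = f, s(t(e)) = s(g) = c, s(t(f)) = s(h) = b, s(t(g)) = s(a) = a, s(t(h)) = s(f) = d.
Hence st = [e h g f c b a d].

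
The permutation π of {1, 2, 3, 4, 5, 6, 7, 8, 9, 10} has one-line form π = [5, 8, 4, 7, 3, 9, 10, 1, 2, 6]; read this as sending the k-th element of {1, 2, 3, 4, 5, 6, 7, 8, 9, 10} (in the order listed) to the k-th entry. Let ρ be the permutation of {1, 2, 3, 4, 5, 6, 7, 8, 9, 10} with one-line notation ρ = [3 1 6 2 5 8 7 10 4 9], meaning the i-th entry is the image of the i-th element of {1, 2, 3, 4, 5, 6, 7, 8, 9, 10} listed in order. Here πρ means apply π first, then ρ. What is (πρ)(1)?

π(1) = 5, then ρ(5) = 5; composing gives (πρ)(1) = 5.

5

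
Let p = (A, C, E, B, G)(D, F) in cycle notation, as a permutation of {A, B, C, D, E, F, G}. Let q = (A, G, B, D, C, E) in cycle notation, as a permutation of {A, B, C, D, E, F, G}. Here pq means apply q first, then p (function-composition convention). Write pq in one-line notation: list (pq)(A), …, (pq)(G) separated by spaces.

(pq)(x) = p(q(x)). Computing each image: p(q(A)) = p(G) = A, p(q(B)) = p(D) = F, p(q(C)) = p(E) = B, p(q(D)) = p(C) = E, p(q(E)) = p(A) = C, p(q(F)) = p(F) = D, p(q(G)) = p(B) = G.
Hence pq = [A F B E C D G].

A F B E C D G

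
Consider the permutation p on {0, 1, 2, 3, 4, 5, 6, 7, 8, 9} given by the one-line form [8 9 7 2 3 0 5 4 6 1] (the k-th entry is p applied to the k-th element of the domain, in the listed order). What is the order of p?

The disjoint-cycle form of p has cycle lengths 4, 4, 2.
Since disjoint cycles commute, ord(p) = lcm(4, 4, 2) = 4.

4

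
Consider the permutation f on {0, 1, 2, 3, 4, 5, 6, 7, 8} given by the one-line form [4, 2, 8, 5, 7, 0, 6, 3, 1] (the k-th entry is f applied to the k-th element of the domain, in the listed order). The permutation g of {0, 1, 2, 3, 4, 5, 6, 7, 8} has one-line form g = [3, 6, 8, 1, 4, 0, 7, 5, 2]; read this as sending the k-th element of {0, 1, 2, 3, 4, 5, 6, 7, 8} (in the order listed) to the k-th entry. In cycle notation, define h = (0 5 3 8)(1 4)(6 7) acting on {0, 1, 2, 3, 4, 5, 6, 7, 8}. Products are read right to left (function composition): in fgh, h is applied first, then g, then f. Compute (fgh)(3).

8

Chase 3: h(3) = 8; g(8) = 2; f(2) = 8. Hence (fgh)(3) = 8.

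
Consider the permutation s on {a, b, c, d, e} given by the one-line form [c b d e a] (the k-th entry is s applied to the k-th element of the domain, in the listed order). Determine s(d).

e

d is element number 4 of the domain, and entry number 4 of the one-line form is e, so s(d) = e.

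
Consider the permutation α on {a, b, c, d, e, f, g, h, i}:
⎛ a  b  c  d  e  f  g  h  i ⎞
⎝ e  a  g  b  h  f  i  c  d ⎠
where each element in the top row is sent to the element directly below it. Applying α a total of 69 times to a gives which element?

i

Tracing a → e → … returns to a after 8 steps, so a lies in an 8-cycle (a e h c g i d b).
Powers repeat with period 8 on this cycle, and 69 mod 8 = 5, so α^69(a) = α^5(a).
Stepping 5 places around the cycle: a → e → h → c → g → i.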